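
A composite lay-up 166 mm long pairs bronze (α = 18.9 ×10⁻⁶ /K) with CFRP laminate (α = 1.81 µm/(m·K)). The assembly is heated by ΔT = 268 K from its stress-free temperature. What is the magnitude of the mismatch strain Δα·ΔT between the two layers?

4.58×10⁻³

Δα = |18.9 − 1.81|×10⁻⁶/K = 17.1×10⁻⁶/K.
Mismatch strain = Δα·ΔT = 17.1×10⁻⁶ × 268.0 = 4.58×10⁻³.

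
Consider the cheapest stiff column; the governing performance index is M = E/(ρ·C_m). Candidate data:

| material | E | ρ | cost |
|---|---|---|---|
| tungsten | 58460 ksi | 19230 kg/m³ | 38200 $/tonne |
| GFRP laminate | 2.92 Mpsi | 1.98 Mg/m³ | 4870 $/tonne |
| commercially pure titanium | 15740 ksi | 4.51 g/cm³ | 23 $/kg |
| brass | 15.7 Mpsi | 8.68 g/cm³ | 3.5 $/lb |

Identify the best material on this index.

GFRP laminate

In SI units:
  tungsten: E = 403.1 GPa, ρ = 19230 kg/m³, cost = 38.20 $/kg
  GFRP laminate: E = 20.13 GPa, ρ = 1980 kg/m³, cost = 4.870 $/kg
  commercially pure titanium: E = 108.5 GPa, ρ = 4510 kg/m³, cost = 23.00 $/kg
  brass: E = 108.2 GPa, ρ = 8680 kg/m³, cost = 7.716 $/kg
  GFRP laminate: M = 2.09 MN·m per $
  brass: M = 1.62 MN·m per $
  commercially pure titanium: M = 1.05 MN·m per $
  tungsten: M = 0.549 MN·m per $
Highest index: GFRP laminate.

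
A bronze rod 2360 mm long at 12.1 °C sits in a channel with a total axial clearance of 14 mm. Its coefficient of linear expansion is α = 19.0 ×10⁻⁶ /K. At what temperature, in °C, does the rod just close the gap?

α·L₀·ΔT = 14.0 mm ⇒ ΔT = 14.0 / (19.0×10⁻⁶ × 2360.0) = 312.2 K.
T = 12.1 + 312.2 = 324.3 °C.

324 °C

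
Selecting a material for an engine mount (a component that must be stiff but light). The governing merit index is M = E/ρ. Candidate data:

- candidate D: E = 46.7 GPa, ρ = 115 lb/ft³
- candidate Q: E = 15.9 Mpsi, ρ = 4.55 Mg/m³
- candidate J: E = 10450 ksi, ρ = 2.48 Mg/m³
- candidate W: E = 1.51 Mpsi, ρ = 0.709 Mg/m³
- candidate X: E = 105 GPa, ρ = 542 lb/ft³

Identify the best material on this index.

Convert each candidate to consistent units, then evaluate M:
  candidate D: E = 46.70 GPa, ρ = 1842 kg/m³
  candidate Q: E = 109.6 GPa, ρ = 4550 kg/m³
  candidate J: E = 72.05 GPa, ρ = 2480 kg/m³
  candidate W: E = 10.41 GPa, ρ = 709.0 kg/m³
  candidate X: E = 105.0 GPa, ρ = 8682 kg/m³
  candidate J: M = 29.1 MN·m/kg
  candidate D: M = 25.4 MN·m/kg
  candidate Q: M = 24.1 MN·m/kg
  candidate W: M = 14.7 MN·m/kg
  candidate X: M = 12.1 MN·m/kg
Highest index: candidate J.

candidate J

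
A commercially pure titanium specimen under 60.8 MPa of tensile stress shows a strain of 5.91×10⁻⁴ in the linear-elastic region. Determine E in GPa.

E = σ/ε = 60.8 MPa / 5.91×10⁻⁴ = 102900 MPa = 103 GPa.

103 GPa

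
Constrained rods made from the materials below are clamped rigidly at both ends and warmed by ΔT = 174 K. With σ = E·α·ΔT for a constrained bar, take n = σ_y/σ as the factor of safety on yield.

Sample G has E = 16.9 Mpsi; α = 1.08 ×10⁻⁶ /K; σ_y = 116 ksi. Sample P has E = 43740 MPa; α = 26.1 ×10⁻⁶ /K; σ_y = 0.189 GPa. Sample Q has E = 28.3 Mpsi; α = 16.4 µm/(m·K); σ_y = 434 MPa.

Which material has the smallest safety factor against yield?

With everything in SI (GPa, ×10⁻⁶/K, MPa):
  sample G: E = 116.5, α = 1.08, σ_y = 799.8 → σ = 21.9 MPa, n = 36.5
  sample P: E = 43.74, α = 26.1, σ_y = 189.0 → σ = 199 MPa, n = 0.951
  sample Q: E = 195.1, α = 16.4, σ_y = 434.0 → σ = 557 MPa, n = 0.779
The minimum is sample Q at n = 0.779.

sample Q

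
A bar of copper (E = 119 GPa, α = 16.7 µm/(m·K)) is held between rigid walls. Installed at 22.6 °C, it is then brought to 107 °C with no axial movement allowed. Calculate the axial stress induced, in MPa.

168 MPa

ΔT = 84.40 K. Constrained thermal stress σ = E·α·ΔT = 119.0×10³ MPa × 16.7×10⁻⁶ × 84.40 = 168 MPa (compressive).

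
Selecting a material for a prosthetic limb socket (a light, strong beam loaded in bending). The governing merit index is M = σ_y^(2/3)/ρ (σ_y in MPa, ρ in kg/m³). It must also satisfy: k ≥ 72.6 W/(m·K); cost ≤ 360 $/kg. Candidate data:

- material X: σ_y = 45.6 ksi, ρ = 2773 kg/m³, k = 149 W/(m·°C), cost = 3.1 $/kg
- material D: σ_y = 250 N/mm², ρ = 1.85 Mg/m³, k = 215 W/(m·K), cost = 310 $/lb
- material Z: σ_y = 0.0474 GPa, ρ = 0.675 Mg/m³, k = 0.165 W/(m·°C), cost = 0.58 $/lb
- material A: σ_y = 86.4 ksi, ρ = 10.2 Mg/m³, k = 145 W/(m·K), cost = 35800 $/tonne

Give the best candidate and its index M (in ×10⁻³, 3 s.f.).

material X, M = 16.7×10⁻³

Screen on constraints: k ≥ 72.6 W/(m·K); cost ≤ 360 $/kg. Survivors: material X, material A.
After converting to SI:
  material X: σ_y = 314.4 MPa, ρ = 2773 kg/m³
  material A: σ_y = 595.7 MPa, ρ = 10200 kg/m³
  material X: M = 16.7×10⁻³
  material A: M = 6.94×10⁻³
Highest index: material X.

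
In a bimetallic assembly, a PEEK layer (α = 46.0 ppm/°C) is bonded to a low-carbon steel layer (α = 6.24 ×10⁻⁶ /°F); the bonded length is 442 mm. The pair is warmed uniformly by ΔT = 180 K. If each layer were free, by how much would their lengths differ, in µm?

low-carbon steel: α = 6.24×10⁻⁶/°F × 9/5 = 11.2×10⁻⁶/K.
Δα = |46.0 − 11.2|×10⁻⁶/K = 34.8×10⁻⁶/K.
ΔL_mismatch = Δα·L·ΔT = 34.8×10⁻⁶ × 442.0 mm × 180.0 K = 2770 µm.

2770 µm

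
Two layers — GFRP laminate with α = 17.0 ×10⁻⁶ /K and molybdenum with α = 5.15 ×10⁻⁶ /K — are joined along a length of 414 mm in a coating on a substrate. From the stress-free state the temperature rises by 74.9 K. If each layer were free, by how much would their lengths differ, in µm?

Δα = |17.0 − 5.15|×10⁻⁶/K = 11.8×10⁻⁶/K.
ΔL_mismatch = Δα·L·ΔT = 11.8×10⁻⁶ × 414.0 mm × 74.9 K = 367 µm.

367 µm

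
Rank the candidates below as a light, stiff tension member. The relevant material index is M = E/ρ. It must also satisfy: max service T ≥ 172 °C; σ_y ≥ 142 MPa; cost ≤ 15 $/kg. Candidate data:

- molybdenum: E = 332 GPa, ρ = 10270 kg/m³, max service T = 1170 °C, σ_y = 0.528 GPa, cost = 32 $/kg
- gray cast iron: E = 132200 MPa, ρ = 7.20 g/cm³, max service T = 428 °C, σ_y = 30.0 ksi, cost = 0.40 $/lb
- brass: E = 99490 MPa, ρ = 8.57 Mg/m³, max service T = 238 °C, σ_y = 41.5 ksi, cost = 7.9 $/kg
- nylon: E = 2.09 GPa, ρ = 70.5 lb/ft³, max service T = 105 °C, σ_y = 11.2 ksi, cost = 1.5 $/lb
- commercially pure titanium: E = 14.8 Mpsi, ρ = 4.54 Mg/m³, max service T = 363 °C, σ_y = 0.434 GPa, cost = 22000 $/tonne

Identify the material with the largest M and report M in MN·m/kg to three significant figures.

gray cast iron, M = 18.4 MN·m/kg

Screen on constraints: max service T ≥ 172 °C; σ_y ≥ 142 MPa; cost ≤ 15 $/kg. Survivors: gray cast iron, brass.
Normalizing units and computing the index:
  gray cast iron: E = 132.2 GPa, ρ = 7200 kg/m³
  brass: E = 99.49 GPa, ρ = 8570 kg/m³
  gray cast iron: M = 18.4 MN·m/kg
  brass: M = 11.6 MN·m/kg
Gray cast iron has the largest M.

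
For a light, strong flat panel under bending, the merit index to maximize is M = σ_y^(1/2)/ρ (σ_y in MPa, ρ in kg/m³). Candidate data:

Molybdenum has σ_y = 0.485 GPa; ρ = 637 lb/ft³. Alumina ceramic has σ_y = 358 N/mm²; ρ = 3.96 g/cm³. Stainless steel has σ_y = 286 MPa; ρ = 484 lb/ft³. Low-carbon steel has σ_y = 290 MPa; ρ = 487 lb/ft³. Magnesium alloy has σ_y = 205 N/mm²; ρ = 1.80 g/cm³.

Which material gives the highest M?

magnesium alloy

Convert each candidate to consistent units, then evaluate M:
  molybdenum: σ_y = 485.0 MPa, ρ = 10200 kg/m³
  alumina ceramic: σ_y = 358.0 MPa, ρ = 3960 kg/m³
  stainless steel: σ_y = 286.0 MPa, ρ = 7753 kg/m³
  low-carbon steel: σ_y = 290.0 MPa, ρ = 7801 kg/m³
  magnesium alloy: σ_y = 205.0 MPa, ρ = 1800 kg/m³
  magnesium alloy: M = 7.95×10⁻³
  alumina ceramic: M = 4.78×10⁻³
  low-carbon steel: M = 2.18×10⁻³
  stainless steel: M = 2.18×10⁻³
  molybdenum: M = 2.16×10⁻³
Magnesium alloy ranks first.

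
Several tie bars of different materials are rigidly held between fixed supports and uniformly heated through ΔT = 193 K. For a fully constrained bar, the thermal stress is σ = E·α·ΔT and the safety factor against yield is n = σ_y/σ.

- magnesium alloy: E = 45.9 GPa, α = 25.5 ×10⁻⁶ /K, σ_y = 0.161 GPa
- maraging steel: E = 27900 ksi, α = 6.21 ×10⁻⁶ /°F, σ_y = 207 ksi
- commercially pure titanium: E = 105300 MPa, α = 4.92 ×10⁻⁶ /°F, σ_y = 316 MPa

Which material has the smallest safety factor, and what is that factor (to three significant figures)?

Converting E to GPa, α to ×10⁻⁶/K, σ_y to MPa, then σ and n for each:
  magnesium alloy: E = 45.90, α = 25.5, σ_y = 161.0 → σ = 226 MPa, n = 0.713
  maraging steel: E = 192.4, α = 11.2, σ_y = 1427 → σ = 415 MPa, n = 3.44
  commercially pure titanium: E = 105.3, α = 8.86, σ_y = 316.0 → σ = 180 MPa, n = 1.76
Magnesium alloy has the lowest safety factor, n = 0.713.

magnesium alloy, n = 0.713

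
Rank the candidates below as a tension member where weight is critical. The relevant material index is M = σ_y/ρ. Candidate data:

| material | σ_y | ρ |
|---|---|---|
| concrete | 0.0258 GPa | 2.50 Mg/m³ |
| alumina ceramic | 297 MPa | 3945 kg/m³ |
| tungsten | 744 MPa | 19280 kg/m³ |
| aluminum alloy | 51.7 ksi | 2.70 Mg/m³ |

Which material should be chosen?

aluminum alloy

Normalizing units and computing the index:
  concrete: σ_y = 25.80 MPa, ρ = 2500 kg/m³
  alumina ceramic: σ_y = 297.0 MPa, ρ = 3945 kg/m³
  tungsten: σ_y = 744.0 MPa, ρ = 19280 kg/m³
  aluminum alloy: σ_y = 356.5 MPa, ρ = 2700 kg/m³
  aluminum alloy: M = 132 kN·m/kg
  alumina ceramic: M = 75.3 kN·m/kg
  tungsten: M = 38.6 kN·m/kg
  concrete: M = 10.3 kN·m/kg
Highest index: aluminum alloy.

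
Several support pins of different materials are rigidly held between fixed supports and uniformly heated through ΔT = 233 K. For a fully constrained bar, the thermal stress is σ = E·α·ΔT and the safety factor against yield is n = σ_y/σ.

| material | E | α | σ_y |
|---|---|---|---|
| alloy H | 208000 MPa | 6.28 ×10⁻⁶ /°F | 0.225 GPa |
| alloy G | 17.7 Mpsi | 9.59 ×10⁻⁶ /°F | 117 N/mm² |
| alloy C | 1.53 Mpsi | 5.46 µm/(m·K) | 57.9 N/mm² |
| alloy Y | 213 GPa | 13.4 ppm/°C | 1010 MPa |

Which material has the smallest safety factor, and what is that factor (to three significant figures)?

In consistent units (E in GPa, α in ×10⁻⁶/K, σ_y in MPa):
  alloy H: E = 208.0, α = 11.3, σ_y = 225.0 → σ = 548 MPa, n = 0.411
  alloy G: E = 122.0, α = 17.3, σ_y = 117.0 → σ = 491 MPa, n = 0.238
  alloy C: E = 10.55, α = 5.46, σ_y = 57.90 → σ = 13.4 MPa, n = 4.31
  alloy Y: E = 213.0, α = 13.4, σ_y = 1010 → σ = 665 MPa, n = 1.52
Smallest n: alloy G with n = 0.238.

alloy G, n = 0.238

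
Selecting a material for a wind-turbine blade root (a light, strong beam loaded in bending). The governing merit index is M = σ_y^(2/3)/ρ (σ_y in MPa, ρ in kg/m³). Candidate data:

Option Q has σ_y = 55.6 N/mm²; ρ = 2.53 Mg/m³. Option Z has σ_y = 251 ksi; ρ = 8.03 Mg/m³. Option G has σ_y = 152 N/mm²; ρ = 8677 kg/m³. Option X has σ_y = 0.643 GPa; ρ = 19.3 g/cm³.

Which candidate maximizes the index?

Putting every candidate on a common basis:
  option Q: σ_y = 55.60 MPa, ρ = 2530 kg/m³
  option Z: σ_y = 1731 MPa, ρ = 8030 kg/m³
  option G: σ_y = 152.0 MPa, ρ = 8677 kg/m³
  option X: σ_y = 643.0 MPa, ρ = 19300 kg/m³
  option Z: M = 18.0×10⁻³
  option Q: M = 5.76×10⁻³
  option X: M = 3.86×10⁻³
  option G: M = 3.28×10⁻³
Option Z ranks first.

option Z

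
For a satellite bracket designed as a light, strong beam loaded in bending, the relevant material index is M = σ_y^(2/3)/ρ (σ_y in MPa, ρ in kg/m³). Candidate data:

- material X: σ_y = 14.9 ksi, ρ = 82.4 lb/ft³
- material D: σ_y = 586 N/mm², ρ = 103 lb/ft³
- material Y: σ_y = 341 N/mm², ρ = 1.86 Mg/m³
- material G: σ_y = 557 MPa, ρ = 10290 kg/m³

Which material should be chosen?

Normalizing units and computing the index:
  material X: σ_y = 102.7 MPa, ρ = 1320 kg/m³
  material D: σ_y = 586.0 MPa, ρ = 1650 kg/m³
  material Y: σ_y = 341.0 MPa, ρ = 1860 kg/m³
  material G: σ_y = 557.0 MPa, ρ = 10290 kg/m³
  material D: M = 42.4×10⁻³
  material Y: M = 26.2×10⁻³
  material X: M = 16.6×10⁻³
  material G: M = 6.58×10⁻³
Material D ranks first.

material D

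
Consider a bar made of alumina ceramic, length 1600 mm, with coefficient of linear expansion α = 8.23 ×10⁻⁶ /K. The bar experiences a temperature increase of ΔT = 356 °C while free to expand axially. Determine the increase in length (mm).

4.69 mm

ΔL = α·L₀·ΔT = 8.23×10⁻⁶ × 1600 mm × 356.0 K = 4.69 mm.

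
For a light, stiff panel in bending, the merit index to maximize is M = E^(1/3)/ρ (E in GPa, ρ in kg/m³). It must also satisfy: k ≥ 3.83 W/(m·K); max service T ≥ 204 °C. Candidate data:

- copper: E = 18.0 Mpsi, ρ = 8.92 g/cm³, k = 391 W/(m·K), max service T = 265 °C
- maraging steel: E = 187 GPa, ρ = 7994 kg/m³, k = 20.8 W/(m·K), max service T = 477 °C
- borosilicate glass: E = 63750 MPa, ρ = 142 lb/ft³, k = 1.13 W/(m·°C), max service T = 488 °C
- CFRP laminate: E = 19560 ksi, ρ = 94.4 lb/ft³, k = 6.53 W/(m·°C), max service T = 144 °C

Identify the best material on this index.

Screen on constraints: k ≥ 3.83 W/(m·K); max service T ≥ 204 °C. Survivors: copper, maraging steel.
Putting every candidate on a common basis:
  copper: E = 124.1 GPa, ρ = 8920 kg/m³
  maraging steel: E = 187.0 GPa, ρ = 7994 kg/m³
  maraging steel: M = 0.715×10⁻³
  copper: M = 0.559×10⁻³
Maraging steel ranks first.

maraging steel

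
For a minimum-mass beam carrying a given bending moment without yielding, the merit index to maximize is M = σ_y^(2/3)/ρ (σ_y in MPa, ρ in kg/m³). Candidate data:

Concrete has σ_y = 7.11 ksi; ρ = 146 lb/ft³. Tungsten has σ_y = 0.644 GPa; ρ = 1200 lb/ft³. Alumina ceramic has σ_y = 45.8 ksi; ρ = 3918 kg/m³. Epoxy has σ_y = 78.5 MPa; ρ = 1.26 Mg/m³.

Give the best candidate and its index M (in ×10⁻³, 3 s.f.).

In SI units:
  concrete: σ_y = 49.02 MPa, ρ = 2339 kg/m³
  tungsten: σ_y = 644.0 MPa, ρ = 19220 kg/m³
  alumina ceramic: σ_y = 315.8 MPa, ρ = 3918 kg/m³
  epoxy: σ_y = 78.50 MPa, ρ = 1260 kg/m³
  epoxy: M = 14.6×10⁻³
  alumina ceramic: M = 11.8×10⁻³
  concrete: M = 5.73×10⁻³
  tungsten: M = 3.88×10⁻³
Epoxy has the largest M.

epoxy, M = 14.6×10⁻³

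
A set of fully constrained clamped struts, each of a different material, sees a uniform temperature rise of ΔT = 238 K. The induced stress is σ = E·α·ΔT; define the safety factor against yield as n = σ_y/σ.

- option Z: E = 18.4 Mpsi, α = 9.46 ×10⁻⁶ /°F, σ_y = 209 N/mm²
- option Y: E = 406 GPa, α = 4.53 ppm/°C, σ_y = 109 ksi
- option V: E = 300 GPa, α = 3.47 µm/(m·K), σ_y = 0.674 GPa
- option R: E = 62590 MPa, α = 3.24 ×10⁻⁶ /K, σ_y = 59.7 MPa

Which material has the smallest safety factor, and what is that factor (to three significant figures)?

In consistent units (E in GPa, α in ×10⁻⁶/K, σ_y in MPa):
  option Z: E = 126.9, α = 17.0, σ_y = 209.0 → σ = 514 MPa, n = 0.407
  option Y: E = 406.0, α = 4.53, σ_y = 751.5 → σ = 438 MPa, n = 1.72
  option V: E = 300.0, α = 3.47, σ_y = 674.0 → σ = 248 MPa, n = 2.72
  option R: E = 62.59, α = 3.24, σ_y = 59.70 → σ = 48.3 MPa, n = 1.24
Option Z has the lowest safety factor, n = 0.407.

option Z, n = 0.407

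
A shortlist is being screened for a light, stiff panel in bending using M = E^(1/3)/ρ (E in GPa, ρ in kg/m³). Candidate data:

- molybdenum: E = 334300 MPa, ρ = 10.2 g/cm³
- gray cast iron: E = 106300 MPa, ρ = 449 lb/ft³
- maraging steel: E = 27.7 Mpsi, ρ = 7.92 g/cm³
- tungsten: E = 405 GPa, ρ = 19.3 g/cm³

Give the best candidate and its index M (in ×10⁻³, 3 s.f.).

In SI units:
  molybdenum: E = 334.3 GPa, ρ = 10200 kg/m³
  gray cast iron: E = 106.3 GPa, ρ = 7192 kg/m³
  maraging steel: E = 191.0 GPa, ρ = 7920 kg/m³
  tungsten: E = 405.0 GPa, ρ = 19300 kg/m³
  maraging steel: M = 0.727×10⁻³
  molybdenum: M = 0.680×10⁻³
  gray cast iron: M = 0.659×10⁻³
  tungsten: M = 0.383×10⁻³
Maraging steel ranks first.

maraging steel, M = 0.727×10⁻³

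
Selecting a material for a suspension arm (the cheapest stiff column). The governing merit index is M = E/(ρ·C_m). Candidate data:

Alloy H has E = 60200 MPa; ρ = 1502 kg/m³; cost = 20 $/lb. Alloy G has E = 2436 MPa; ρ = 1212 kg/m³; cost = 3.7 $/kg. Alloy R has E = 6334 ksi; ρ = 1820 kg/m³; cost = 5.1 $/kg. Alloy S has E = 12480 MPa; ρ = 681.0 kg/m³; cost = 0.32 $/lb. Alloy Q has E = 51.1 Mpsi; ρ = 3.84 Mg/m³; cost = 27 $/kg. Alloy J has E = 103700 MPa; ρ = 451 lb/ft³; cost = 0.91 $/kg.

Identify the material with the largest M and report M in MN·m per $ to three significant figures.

alloy S, M = 26.0 MN·m per $

Normalizing units and computing the index:
  alloy H: E = 60.20 GPa, ρ = 1502 kg/m³, cost = 44.09 $/kg
  alloy G: E = 2.436 GPa, ρ = 1212 kg/m³, cost = 3.700 $/kg
  alloy R: E = 43.67 GPa, ρ = 1820 kg/m³, cost = 5.100 $/kg
  alloy S: E = 12.48 GPa, ρ = 681.0 kg/m³, cost = 0.7055 $/kg
  alloy Q: E = 352.3 GPa, ρ = 3840 kg/m³, cost = 27.00 $/kg
  alloy J: E = 103.7 GPa, ρ = 7224 kg/m³, cost = 0.9100 $/kg
  alloy S: M = 26.0 MN·m per $
  alloy J: M = 15.8 MN·m per $
  alloy R: M = 4.70 MN·m per $
  alloy Q: M = 3.40 MN·m per $
  alloy H: M = 0.909 MN·m per $
  alloy G: M = 0.543 MN·m per $
Highest index: alloy S.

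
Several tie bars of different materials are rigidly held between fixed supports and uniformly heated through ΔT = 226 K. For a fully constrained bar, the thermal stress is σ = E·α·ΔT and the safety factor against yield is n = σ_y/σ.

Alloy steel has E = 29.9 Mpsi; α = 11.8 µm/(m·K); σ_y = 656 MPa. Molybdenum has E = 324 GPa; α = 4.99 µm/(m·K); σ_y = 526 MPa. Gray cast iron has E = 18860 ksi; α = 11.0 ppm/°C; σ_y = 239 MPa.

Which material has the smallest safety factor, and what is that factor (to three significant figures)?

gray cast iron, n = 0.739

With everything in SI (GPa, ×10⁻⁶/K, MPa):
  alloy steel: E = 206.2, α = 11.8, σ_y = 656.0 → σ = 550 MPa, n = 1.19
  molybdenum: E = 324.0, α = 4.99, σ_y = 526.0 → σ = 365 MPa, n = 1.44
  gray cast iron: E = 130.0, α = 11.0, σ_y = 239.0 → σ = 323 MPa, n = 0.739
Gray cast iron has the lowest safety factor, n = 0.739.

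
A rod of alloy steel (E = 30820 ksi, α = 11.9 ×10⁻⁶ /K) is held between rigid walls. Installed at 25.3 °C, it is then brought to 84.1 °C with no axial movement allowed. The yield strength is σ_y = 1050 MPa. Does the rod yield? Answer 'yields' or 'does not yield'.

E = 30820 ksi = 212.5 GPa.
ΔT = 58.80 K. Constrained thermal stress σ = E·α·ΔT = 212.5×10³ MPa × 11.9×10⁻⁶ × 58.80 = 149 MPa (compressive).
Compare to σ_y = 1050 MPa: σ < σ_y, so it does not yield.

does not yield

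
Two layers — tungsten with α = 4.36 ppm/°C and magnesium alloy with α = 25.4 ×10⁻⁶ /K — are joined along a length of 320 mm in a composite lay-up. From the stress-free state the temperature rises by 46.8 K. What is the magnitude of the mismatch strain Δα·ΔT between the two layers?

9.85×10⁻⁴

Δα = |4.36 − 25.4|×10⁻⁶/K = 21.0×10⁻⁶/K.
Mismatch strain = Δα·ΔT = 21.0×10⁻⁶ × 46.8 = 9.85×10⁻⁴.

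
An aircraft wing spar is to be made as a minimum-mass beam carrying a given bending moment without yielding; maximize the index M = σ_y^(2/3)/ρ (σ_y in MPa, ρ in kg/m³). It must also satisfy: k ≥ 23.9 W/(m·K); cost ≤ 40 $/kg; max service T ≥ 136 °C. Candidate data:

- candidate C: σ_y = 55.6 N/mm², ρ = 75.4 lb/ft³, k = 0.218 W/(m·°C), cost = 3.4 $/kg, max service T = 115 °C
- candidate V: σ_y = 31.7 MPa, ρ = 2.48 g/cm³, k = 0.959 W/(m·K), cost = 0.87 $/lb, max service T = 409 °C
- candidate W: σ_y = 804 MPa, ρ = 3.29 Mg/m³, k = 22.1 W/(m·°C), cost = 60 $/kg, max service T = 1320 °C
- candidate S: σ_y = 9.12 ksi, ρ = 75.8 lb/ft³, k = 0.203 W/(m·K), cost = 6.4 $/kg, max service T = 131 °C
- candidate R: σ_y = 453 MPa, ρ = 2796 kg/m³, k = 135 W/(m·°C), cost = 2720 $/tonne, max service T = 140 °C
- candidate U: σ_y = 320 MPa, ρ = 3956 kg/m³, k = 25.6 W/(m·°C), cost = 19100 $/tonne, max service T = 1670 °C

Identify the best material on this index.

Screen on constraints: k ≥ 23.9 W/(m·K); cost ≤ 40 $/kg; max service T ≥ 136 °C. Survivors: candidate R, candidate U.
Convert each candidate to consistent units, then evaluate M:
  candidate R: σ_y = 453.0 MPa, ρ = 2796 kg/m³
  candidate U: σ_y = 320.0 MPa, ρ = 3956 kg/m³
  candidate R: M = 21.1×10⁻³
  candidate U: M = 11.8×10⁻³
The maximum is for candidate R.

candidate R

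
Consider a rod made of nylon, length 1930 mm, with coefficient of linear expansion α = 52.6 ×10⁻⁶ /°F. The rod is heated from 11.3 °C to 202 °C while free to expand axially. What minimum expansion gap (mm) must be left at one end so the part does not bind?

Convert α: 52.6×10⁻⁶/°F × (9/5) = 94.7×10⁻⁶/K.
ΔT = 202 − 11.3 = 190.7 K.
ΔL = α·L₀·ΔT = 94.7×10⁻⁶ × 1930 mm × 190.7 K = 34.8 mm.

34.8 mm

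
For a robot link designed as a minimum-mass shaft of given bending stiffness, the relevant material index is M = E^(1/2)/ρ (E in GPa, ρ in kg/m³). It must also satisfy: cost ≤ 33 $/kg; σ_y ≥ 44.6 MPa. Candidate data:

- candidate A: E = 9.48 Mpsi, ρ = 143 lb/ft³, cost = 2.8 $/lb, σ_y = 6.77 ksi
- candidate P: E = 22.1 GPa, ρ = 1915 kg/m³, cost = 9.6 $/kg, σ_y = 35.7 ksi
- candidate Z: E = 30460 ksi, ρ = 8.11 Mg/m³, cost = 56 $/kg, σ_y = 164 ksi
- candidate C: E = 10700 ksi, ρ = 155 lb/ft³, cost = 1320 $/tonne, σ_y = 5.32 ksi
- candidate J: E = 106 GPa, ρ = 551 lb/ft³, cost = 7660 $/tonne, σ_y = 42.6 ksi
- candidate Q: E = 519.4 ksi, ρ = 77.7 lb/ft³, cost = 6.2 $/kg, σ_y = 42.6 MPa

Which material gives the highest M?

candidate A

Screen on constraints: cost ≤ 33 $/kg; σ_y ≥ 44.6 MPa. Survivors: candidate A, candidate P, candidate J.
In SI units:
  candidate A: E = 65.36 GPa, ρ = 2291 kg/m³
  candidate P: E = 22.10 GPa, ρ = 1915 kg/m³
  candidate J: E = 106.0 GPa, ρ = 8826 kg/m³
  candidate A: M = 3.53×10⁻³
  candidate P: M = 2.45×10⁻³
  candidate J: M = 1.17×10⁻³
Candidate A ranks first.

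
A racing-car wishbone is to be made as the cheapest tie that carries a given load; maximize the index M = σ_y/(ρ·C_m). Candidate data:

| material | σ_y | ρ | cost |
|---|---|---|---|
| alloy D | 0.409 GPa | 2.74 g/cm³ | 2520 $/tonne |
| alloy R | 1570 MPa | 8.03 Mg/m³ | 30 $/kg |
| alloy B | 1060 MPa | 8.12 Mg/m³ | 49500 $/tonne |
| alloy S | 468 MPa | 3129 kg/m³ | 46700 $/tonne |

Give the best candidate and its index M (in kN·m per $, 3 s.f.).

Putting every candidate on a common basis:
  alloy D: σ_y = 409.0 MPa, ρ = 2740 kg/m³, cost = 2.520 $/kg
  alloy R: σ_y = 1570 MPa, ρ = 8030 kg/m³, cost = 30.00 $/kg
  alloy B: σ_y = 1060 MPa, ρ = 8120 kg/m³, cost = 49.50 $/kg
  alloy S: σ_y = 468.0 MPa, ρ = 3129 kg/m³, cost = 46.70 $/kg
  alloy D: M = 59.2 kN·m per $
  alloy R: M = 6.52 kN·m per $
  alloy S: M = 3.20 kN·m per $
  alloy B: M = 2.64 kN·m per $
Highest index: alloy D.

alloy D, M = 59.2 kN·m per $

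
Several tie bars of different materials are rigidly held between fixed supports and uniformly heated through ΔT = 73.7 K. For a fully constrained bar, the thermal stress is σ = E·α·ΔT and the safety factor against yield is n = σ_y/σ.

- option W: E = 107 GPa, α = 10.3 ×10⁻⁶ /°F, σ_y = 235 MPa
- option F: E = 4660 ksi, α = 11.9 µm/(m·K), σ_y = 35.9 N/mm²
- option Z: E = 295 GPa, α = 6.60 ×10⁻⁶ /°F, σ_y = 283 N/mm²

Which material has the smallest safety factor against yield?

option Z

Converting E to GPa, α to ×10⁻⁶/K, σ_y to MPa, then σ and n for each:
  option W: E = 107.0, α = 18.5, σ_y = 235.0 → σ = 146 MPa, n = 1.61
  option F: E = 32.13, α = 11.9, σ_y = 35.90 → σ = 28.2 MPa, n = 1.27
  option Z: E = 295.0, α = 11.9, σ_y = 283.0 → σ = 258 MPa, n = 1.10
The minimum is option Z at n = 1.10.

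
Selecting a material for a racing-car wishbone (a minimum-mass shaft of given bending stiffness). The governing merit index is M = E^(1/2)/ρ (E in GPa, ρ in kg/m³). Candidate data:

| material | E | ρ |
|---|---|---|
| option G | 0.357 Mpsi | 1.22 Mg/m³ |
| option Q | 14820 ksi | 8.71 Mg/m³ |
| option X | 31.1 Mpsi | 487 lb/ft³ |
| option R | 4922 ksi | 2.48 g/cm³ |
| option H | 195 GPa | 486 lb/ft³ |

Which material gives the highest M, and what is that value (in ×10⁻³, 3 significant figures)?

In SI units:
  option G: E = 2.461 GPa, ρ = 1220 kg/m³
  option Q: E = 102.2 GPa, ρ = 8710 kg/m³
  option X: E = 214.4 GPa, ρ = 7801 kg/m³
  option R: E = 33.94 GPa, ρ = 2480 kg/m³
  option H: E = 195.0 GPa, ρ = 7785 kg/m³
  option R: M = 2.35×10⁻³
  option X: M = 1.88×10⁻³
  option H: M = 1.79×10⁻³
  option G: M = 1.29×10⁻³
  option Q: M = 1.16×10⁻³
The maximum is for option R.

option R, M = 2.35×10⁻³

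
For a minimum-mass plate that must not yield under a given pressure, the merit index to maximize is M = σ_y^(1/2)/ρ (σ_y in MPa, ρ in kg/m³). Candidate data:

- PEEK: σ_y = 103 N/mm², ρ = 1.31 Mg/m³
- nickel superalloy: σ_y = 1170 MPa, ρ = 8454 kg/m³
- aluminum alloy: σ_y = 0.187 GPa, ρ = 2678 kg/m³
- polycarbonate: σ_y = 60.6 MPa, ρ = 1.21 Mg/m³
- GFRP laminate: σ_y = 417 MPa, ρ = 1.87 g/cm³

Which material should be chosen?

GFRP laminate

In SI units:
  PEEK: σ_y = 103.0 MPa, ρ = 1310 kg/m³
  nickel superalloy: σ_y = 1170 MPa, ρ = 8454 kg/m³
  aluminum alloy: σ_y = 187.0 MPa, ρ = 2678 kg/m³
  polycarbonate: σ_y = 60.60 MPa, ρ = 1210 kg/m³
  GFRP laminate: σ_y = 417.0 MPa, ρ = 1870 kg/m³
  GFRP laminate: M = 10.9×10⁻³
  PEEK: M = 7.75×10⁻³
  polycarbonate: M = 6.43×10⁻³
  aluminum alloy: M = 5.11×10⁻³
  nickel superalloy: M = 4.05×10⁻³
Highest index: GFRP laminate.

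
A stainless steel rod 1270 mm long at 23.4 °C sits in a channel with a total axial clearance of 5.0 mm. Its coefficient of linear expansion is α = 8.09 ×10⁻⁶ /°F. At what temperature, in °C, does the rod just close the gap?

294 °C

α = 8.09×10⁻⁶/°F × 9/5 = 14.6×10⁻⁶/K.
α·L₀·ΔT = 5.0 mm ⇒ ΔT = 5.0 / (14.6×10⁻⁶ × 1270.0) = 270.4 K.
T = 23.4 + 270.4 = 293.8 °C.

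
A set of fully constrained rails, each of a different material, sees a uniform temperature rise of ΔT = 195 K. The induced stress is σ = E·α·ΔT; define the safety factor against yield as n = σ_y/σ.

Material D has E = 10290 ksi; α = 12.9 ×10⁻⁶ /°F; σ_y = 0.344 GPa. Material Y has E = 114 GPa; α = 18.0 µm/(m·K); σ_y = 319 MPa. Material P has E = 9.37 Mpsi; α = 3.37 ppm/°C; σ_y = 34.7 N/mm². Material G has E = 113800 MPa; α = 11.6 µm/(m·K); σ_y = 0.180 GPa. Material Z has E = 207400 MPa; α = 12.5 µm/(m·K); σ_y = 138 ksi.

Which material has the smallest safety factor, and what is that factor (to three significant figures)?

Per material, after unit conversion:
  material D: E = 70.95, α = 23.2, σ_y = 344.0 → σ = 321 MPa, n = 1.07
  material Y: E = 114.0, α = 18.0, σ_y = 319.0 → σ = 400 MPa, n = 0.797
  material P: E = 64.60, α = 3.37, σ_y = 34.70 → σ = 42.5 MPa, n = 0.817
  material G: E = 113.8, α = 11.6, σ_y = 180.0 → σ = 257 MPa, n = 0.699
  material Z: E = 207.4, α = 12.5, σ_y = 951.5 → σ = 506 MPa, n = 1.88
Smallest n: material G with n = 0.699.

material G, n = 0.699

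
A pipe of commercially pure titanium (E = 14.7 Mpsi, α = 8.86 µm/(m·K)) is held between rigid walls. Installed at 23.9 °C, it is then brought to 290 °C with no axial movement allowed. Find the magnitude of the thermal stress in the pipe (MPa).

E = 14.7 Mpsi = 101.4 GPa.
ΔT = 266.1 K. Constrained thermal stress σ = E·α·ΔT = 101.4×10³ MPa × 8.86×10⁻⁶ × 266.1 = 239 MPa (compressive).

239 MPa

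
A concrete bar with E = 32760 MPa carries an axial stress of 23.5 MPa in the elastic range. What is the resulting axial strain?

E = 32760 MPa = 32.76 GPa = 32760 MPa.
ε = σ/E = 23.5 / 32760 = 7.17×10⁻⁴.

7.17×10⁻⁴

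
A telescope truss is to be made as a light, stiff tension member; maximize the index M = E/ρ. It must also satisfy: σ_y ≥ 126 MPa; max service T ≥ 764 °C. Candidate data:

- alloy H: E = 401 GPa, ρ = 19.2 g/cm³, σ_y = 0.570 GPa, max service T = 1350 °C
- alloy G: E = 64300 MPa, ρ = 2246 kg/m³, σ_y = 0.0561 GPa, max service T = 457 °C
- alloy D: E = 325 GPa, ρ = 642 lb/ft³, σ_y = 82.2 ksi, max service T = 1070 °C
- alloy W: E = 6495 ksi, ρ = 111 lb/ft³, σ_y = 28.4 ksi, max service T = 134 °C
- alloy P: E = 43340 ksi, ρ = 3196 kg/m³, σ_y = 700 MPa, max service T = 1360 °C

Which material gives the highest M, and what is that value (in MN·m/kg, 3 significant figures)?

Screen on constraints: σ_y ≥ 126 MPa; max service T ≥ 764 °C. Survivors: alloy H, alloy D, alloy P.
Normalizing units and computing the index:
  alloy H: E = 401.0 GPa, ρ = 19200 kg/m³
  alloy D: E = 325.0 GPa, ρ = 10280 kg/m³
  alloy P: E = 298.8 GPa, ρ = 3196 kg/m³
  alloy P: M = 93.5 MN·m/kg
  alloy D: M = 31.6 MN·m/kg
  alloy H: M = 20.9 MN·m/kg
Alloy P ranks first.

alloy P, M = 93.5 MN·m/kg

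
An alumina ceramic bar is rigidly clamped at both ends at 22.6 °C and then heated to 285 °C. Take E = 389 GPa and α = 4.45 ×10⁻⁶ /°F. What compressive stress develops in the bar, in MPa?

α = 4.45×10⁻⁶/°F × 9/5 = 8.01×10⁻⁶/K.
ΔT = 262.4 K. Constrained thermal stress σ = E·α·ΔT = 389.0×10³ MPa × 8.01×10⁻⁶ × 262.4 = 818 MPa (compressive).

818 MPa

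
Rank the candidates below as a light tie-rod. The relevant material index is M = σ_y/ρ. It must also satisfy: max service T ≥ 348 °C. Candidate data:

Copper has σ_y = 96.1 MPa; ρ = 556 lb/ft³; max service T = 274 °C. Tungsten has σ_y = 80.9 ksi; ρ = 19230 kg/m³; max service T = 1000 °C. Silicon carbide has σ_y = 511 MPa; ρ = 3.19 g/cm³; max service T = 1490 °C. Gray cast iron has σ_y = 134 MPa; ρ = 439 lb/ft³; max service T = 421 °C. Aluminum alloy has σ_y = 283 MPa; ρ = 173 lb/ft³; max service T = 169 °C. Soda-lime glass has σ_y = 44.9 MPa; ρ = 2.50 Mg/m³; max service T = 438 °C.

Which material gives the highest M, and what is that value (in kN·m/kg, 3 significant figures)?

silicon carbide, M = 160 kN·m/kg

Screen on constraints: max service T ≥ 348 °C. Survivors: tungsten, silicon carbide, gray cast iron, soda-lime glass.
Putting every candidate on a common basis:
  tungsten: σ_y = 557.8 MPa, ρ = 19230 kg/m³
  silicon carbide: σ_y = 511.0 MPa, ρ = 3190 kg/m³
  gray cast iron: σ_y = 134.0 MPa, ρ = 7032 kg/m³
  soda-lime glass: σ_y = 44.90 MPa, ρ = 2500 kg/m³
  silicon carbide: M = 160 kN·m/kg
  tungsten: M = 29.0 kN·m/kg
  gray cast iron: M = 19.1 kN·m/kg
  soda-lime glass: M = 18.0 kN·m/kg
Silicon carbide has the largest M.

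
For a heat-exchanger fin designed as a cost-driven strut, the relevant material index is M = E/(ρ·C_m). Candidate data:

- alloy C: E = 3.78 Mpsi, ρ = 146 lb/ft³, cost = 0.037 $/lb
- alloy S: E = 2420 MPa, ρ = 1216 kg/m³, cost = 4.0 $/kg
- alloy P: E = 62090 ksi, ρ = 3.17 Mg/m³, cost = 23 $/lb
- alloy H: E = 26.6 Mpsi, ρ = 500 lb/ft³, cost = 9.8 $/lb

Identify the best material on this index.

alloy C

In SI units:
  alloy C: E = 26.06 GPa, ρ = 2339 kg/m³, cost = 0.08157 $/kg
  alloy S: E = 2.420 GPa, ρ = 1216 kg/m³, cost = 4.000 $/kg
  alloy P: E = 428.1 GPa, ρ = 3170 kg/m³, cost = 50.71 $/kg
  alloy H: E = 183.4 GPa, ρ = 8009 kg/m³, cost = 21.60 $/kg
  alloy C: M = 137 MN·m per $
  alloy P: M = 2.66 MN·m per $
  alloy H: M = 1.06 MN·m per $
  alloy S: M = 0.498 MN·m per $
Highest index: alloy C.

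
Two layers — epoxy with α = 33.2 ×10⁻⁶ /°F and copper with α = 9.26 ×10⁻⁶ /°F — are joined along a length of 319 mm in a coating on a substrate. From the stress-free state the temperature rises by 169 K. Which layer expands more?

epoxy

epoxy: α = 33.2×10⁻⁶/°F × 9/5 = 59.8×10⁻⁶/K.
copper: α = 9.26×10⁻⁶/°F × 9/5 = 16.7×10⁻⁶/K.
α(epoxy) = 59.8×10⁻⁶/K vs α(copper) = 16.7×10⁻⁶/K.
Higher α expands more for the same ΔT: epoxy.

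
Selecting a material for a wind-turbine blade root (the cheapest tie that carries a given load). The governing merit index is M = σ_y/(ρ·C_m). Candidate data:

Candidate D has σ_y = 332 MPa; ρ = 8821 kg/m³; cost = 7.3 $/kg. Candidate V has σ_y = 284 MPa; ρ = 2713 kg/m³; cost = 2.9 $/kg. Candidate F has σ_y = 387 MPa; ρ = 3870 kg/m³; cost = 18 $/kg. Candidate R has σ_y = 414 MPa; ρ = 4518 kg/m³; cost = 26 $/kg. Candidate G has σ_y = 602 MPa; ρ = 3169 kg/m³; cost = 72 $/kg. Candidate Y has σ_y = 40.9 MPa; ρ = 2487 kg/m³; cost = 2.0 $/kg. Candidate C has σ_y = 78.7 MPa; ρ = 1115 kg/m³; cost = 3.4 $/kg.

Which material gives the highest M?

candidate V

Computing M directly (units already consistent):
  candidate V: M = 36.1 kN·m per $
  candidate C: M = 20.8 kN·m per $
  candidate Y: M = 8.22 kN·m per $
  candidate F: M = 5.56 kN·m per $
  candidate D: M = 5.16 kN·m per $
  candidate R: M = 3.52 kN·m per $
  candidate G: M = 2.64 kN·m per $
The maximum is for candidate V.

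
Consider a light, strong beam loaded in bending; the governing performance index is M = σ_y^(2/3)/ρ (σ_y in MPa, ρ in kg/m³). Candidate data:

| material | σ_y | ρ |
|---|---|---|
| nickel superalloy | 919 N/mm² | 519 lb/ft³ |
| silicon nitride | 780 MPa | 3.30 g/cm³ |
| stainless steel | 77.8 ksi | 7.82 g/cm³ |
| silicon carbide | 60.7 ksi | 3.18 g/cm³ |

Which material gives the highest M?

silicon nitride

In SI units:
  nickel superalloy: σ_y = 919.0 MPa, ρ = 8314 kg/m³
  silicon nitride: σ_y = 780.0 MPa, ρ = 3300 kg/m³
  stainless steel: σ_y = 536.4 MPa, ρ = 7820 kg/m³
  silicon carbide: σ_y = 418.5 MPa, ρ = 3180 kg/m³
  silicon nitride: M = 25.7×10⁻³
  silicon carbide: M = 17.6×10⁻³
  nickel superalloy: M = 11.4×10⁻³
  stainless steel: M = 8.44×10⁻³
Silicon nitride ranks first.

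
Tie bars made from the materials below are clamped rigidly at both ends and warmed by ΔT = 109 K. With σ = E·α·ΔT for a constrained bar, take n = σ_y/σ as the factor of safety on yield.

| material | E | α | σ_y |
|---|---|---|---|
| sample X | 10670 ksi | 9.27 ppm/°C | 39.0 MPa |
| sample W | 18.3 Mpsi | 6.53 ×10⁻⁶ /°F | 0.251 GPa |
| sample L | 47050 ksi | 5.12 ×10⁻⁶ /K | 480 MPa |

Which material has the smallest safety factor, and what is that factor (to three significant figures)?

In consistent units (E in GPa, α in ×10⁻⁶/K, σ_y in MPa):
  sample X: E = 73.57, α = 9.27, σ_y = 39.00 → σ = 74.3 MPa, n = 0.525
  sample W: E = 126.2, α = 11.8, σ_y = 251.0 → σ = 162 MPa, n = 1.55
  sample L: E = 324.4, α = 5.12, σ_y = 480.0 → σ = 181 MPa, n = 2.65
The minimum is sample X at n = 0.525.

sample X, n = 0.525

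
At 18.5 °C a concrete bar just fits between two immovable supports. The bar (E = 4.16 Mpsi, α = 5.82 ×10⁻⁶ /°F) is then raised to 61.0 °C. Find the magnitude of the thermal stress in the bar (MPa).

E = 4.16 Mpsi = 28.68 GPa.
α = 5.82×10⁻⁶/°F × 9/5 = 10.5×10⁻⁶/K.
ΔT = 42.50 K. Constrained thermal stress σ = E·α·ΔT = 28.68×10³ MPa × 10.5×10⁻⁶ × 42.50 = 12.8 MPa (compressive).

12.8 MPa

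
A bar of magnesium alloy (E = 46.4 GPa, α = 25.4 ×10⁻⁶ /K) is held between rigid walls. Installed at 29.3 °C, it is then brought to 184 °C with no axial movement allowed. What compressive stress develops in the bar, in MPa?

182 MPa

ΔT = 154.7 K. Constrained thermal stress σ = E·α·ΔT = 46.40×10³ MPa × 25.4×10⁻⁶ × 154.7 = 182 MPa (compressive).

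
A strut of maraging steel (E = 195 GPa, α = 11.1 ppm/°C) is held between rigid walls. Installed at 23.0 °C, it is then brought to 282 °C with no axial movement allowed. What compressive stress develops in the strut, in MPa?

561 MPa

ΔT = 259.0 K. Constrained thermal stress σ = E·α·ΔT = 195.0×10³ MPa × 11.1×10⁻⁶ × 259.0 = 561 MPa (compressive).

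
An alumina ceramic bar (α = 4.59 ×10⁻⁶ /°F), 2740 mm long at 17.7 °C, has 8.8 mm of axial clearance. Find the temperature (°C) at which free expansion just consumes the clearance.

406 °C

α = 4.59×10⁻⁶/°F × 9/5 = 8.26×10⁻⁶/K.
α·L₀·ΔT = 8.8 mm ⇒ ΔT = 8.8 / (8.26×10⁻⁶ × 2740.0) = 388.7 K.
T = 17.7 + 388.7 = 406.4 °C.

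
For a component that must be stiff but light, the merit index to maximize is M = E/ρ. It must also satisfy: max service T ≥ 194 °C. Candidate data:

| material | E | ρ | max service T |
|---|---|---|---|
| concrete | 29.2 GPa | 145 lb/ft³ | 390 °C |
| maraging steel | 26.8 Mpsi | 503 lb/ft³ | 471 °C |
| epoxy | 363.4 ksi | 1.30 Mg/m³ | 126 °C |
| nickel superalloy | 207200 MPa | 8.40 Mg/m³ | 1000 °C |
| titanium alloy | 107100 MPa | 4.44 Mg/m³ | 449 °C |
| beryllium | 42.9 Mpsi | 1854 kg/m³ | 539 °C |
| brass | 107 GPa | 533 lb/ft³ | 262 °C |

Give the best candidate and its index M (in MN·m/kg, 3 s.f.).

Screen on constraints: max service T ≥ 194 °C. Survivors: concrete, maraging steel, nickel superalloy, titanium alloy, beryllium, brass.
In SI units:
  concrete: E = 29.20 GPa, ρ = 2323 kg/m³
  maraging steel: E = 184.8 GPa, ρ = 8057 kg/m³
  nickel superalloy: E = 207.2 GPa, ρ = 8400 kg/m³
  titanium alloy: E = 107.1 GPa, ρ = 4440 kg/m³
  beryllium: E = 295.8 GPa, ρ = 1854 kg/m³
  brass: E = 107.0 GPa, ρ = 8538 kg/m³
  beryllium: M = 160 MN·m/kg
  nickel superalloy: M = 24.7 MN·m/kg
  titanium alloy: M = 24.1 MN·m/kg
  maraging steel: M = 22.9 MN·m/kg
  concrete: M = 12.6 MN·m/kg
  brass: M = 12.5 MN·m/kg
Beryllium ranks first.

beryllium, M = 160 MN·m/kg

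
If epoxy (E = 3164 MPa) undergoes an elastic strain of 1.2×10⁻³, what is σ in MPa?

E = 3164 MPa = 3.164 GPa.
σ = E·ε = 3164 MPa × 1.2×10⁻³ = 3.80 MPa.

3.80 MPa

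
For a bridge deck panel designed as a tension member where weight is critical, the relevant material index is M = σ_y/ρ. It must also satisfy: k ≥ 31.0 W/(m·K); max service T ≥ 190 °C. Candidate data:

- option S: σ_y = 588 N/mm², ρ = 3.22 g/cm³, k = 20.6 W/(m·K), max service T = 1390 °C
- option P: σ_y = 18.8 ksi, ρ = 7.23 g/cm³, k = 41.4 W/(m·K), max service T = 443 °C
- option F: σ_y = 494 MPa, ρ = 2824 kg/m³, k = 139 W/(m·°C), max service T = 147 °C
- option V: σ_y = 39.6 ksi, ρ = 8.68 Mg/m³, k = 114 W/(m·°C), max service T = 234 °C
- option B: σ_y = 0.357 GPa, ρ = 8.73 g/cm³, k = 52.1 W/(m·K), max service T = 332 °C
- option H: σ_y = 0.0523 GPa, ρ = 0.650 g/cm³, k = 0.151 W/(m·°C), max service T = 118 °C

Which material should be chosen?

Screen on constraints: k ≥ 31.0 W/(m·K); max service T ≥ 190 °C. Survivors: option P, option V, option B.
Normalizing units and computing the index:
  option P: σ_y = 129.6 MPa, ρ = 7230 kg/m³
  option V: σ_y = 273.0 MPa, ρ = 8680 kg/m³
  option B: σ_y = 357.0 MPa, ρ = 8730 kg/m³
  option B: M = 40.9 kN·m/kg
  option V: M = 31.5 kN·m/kg
  option P: M = 17.9 kN·m/kg
The maximum is for option B.

option B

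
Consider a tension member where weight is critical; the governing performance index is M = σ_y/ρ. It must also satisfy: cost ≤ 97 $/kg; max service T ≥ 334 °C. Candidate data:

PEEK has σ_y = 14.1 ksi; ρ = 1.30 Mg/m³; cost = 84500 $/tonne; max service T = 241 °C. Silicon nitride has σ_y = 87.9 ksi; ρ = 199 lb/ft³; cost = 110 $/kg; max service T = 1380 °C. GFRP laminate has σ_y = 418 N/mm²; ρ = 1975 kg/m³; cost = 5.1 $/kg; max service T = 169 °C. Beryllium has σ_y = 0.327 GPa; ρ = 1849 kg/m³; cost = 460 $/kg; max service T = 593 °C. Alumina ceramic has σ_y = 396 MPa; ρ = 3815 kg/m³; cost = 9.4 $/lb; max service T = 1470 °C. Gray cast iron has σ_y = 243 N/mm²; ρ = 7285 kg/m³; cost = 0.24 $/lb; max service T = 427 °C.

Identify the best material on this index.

Screen on constraints: cost ≤ 97 $/kg; max service T ≥ 334 °C. Survivors: alumina ceramic, gray cast iron.
Normalizing units and computing the index:
  alumina ceramic: σ_y = 396.0 MPa, ρ = 3815 kg/m³
  gray cast iron: σ_y = 243.0 MPa, ρ = 7285 kg/m³
  alumina ceramic: M = 104 kN·m/kg
  gray cast iron: M = 33.4 kN·m/kg
Alumina ceramic ranks first.

alumina ceramic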